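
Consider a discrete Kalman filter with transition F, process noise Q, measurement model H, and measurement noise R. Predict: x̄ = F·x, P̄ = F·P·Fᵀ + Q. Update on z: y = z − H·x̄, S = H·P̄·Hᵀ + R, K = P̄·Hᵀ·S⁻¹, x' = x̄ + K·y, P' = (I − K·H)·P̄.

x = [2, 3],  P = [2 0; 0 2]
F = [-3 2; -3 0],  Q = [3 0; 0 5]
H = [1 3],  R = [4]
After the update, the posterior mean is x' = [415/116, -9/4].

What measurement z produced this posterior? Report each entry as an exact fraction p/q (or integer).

z = [-3]

x̄ = F·x = [0, -6]
P̄ = F·P·Fᵀ + Q = [29 18; 18 23]
S = H·P̄·Hᵀ + R = [348]
K = P̄·Hᵀ·S⁻¹ = [83/348; 1/4]
x' − x̄ = [415/116, 15/4] = K·y
y = (KᵀK)⁻¹·Kᵀ·(x' − x̄) = [15]
z = y + H·x̄ = [15] + [-18] = [-3]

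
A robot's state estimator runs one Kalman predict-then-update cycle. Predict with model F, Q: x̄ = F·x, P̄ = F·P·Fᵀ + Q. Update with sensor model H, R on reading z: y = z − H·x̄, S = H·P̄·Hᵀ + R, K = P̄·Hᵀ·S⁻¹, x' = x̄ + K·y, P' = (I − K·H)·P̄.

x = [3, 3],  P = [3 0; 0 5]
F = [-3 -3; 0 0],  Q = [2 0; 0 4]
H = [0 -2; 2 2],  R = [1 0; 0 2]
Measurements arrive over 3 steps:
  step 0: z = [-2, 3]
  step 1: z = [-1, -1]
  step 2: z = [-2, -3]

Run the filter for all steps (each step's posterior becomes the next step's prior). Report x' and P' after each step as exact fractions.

step 0: x' = [956/2541, 2540/2541], P' = [1850/2541 -592/2541; -592/2541 596/2541]
step 1: x' = [-53648/41499, 119036/207495], P' = [27400/41499 -8768/41499; -8768/41499 47228/207495]
step 2: x' = [-31791742/16280241, 12778196/16280241], P' = [3566450/5426747 -1141264/5426747; -1141264/5426747 1233484/5426747]

step 0: x̄ = F·x = [-18, 0]
step 0: P̄ = F·P·Fᵀ + Q = [74 0; 0 4]
step 0: y = z − H·x̄ = [-2, 39]
step 0: S = H·P̄·Hᵀ + R = [17 -16; -16 314]
step 0: K = P̄·Hᵀ·S⁻¹ = [1184/2541 1258/2541; -1192/2541 4/2541]
step 0: x' = x̄ + K·y = [956/2541, 2540/2541]
step 0: P' = (I − K·H)·P̄ = [1850/2541 -592/2541; -592/2541 596/2541]
step 1: x̄ = F·x = [-3496/847, 0]
step 1: P̄ = F·P·Fᵀ + Q = [5480/847 0; 0 4]
step 1: y = z − H·x̄ = [-1, 6145/847]
step 1: S = H·P̄·Hᵀ + R = [17 -16; -16 37166/847]
step 1: K = P̄·Hᵀ·S⁻¹ = [17536/41499 18632/41499; -94456/207495 3388/207495]
step 1: x' = x̄ + K·y = [-53648/41499, 119036/207495]
step 1: P' = (I − K·H)·P̄ = [27400/41499 -8768/41499; -8768/41499 47228/207495]
step 2: x̄ = F·x = [149204/69165, 0]
step 2: P̄ = F·P·Fᵀ + Q = [142658/23055 0; 0 4]
step 2: y = z − H·x̄ = [-2, -505903/69165]
step 2: S = H·P̄·Hᵀ + R = [17 -16; -16 985622/23055]
step 2: K = P̄·Hᵀ·S⁻¹ = [2282528/5426747 2425186/5426747; -2466968/5426747 92220/5426747]
step 2: x' = x̄ + K·y = [-31791742/16280241, 12778196/16280241]
step 2: P' = (I − K·H)·P̄ = [3566450/5426747 -1141264/5426747; -1141264/5426747 1233484/5426747]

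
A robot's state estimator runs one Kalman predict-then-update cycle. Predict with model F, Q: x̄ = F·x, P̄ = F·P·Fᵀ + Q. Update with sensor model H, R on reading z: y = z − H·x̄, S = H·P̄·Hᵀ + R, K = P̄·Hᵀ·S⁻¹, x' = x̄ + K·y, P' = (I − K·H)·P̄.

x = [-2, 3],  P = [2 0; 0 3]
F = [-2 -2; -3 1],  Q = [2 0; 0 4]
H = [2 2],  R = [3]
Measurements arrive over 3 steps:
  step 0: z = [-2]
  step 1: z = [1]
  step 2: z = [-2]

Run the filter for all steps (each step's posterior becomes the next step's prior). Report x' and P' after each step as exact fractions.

step 0: x' = [-1374/239, 1159/239], P' = [2122/239 -2038/239; -2038/239 2131/239]
step 1: x' = [121314/145657, -31711/145657], P' = [684942/145657 -680430/145657; -680430/145657 784623/145657]
step 2: x' = [-53062618/48348231, 3426781/48348231], P' = [232875722/48348231 -231241262/48348231; -231241262/48348231 265540247/48348231]

step 0: x̄ = F·x = [-2, 9]
step 0: P̄ = F·P·Fᵀ + Q = [22 6; 6 25]
step 0: y = z − H·x̄ = [-16]
step 0: S = H·P̄·Hᵀ + R = [239]
step 0: K = P̄·Hᵀ·S⁻¹ = [56/239; 62/239]
step 0: x' = x̄ + K·y = [-1374/239, 1159/239]
step 0: P' = (I − K·H)·P̄ = [2122/239 -2038/239; -2038/239 2131/239]
step 1: x̄ = F·x = [430/239, 5281/239]
step 1: P̄ = F·P·Fᵀ + Q = [1186/239 318/239; 318/239 34413/239]
step 1: y = z − H·x̄ = [-11183/239]
step 1: S = H·P̄·Hᵀ + R = [145657/239]
step 1: K = P̄·Hᵀ·S⁻¹ = [3008/145657; 69462/145657]
step 1: x' = x̄ + K·y = [121314/145657, -31711/145657]
step 1: P' = (I − K·H)·P̄ = [684942/145657 -680430/145657; -680430/145657 784623/145657]
step 2: x̄ = F·x = [-179206/145657, -395653/145657]
step 2: P̄ = F·P·Fᵀ + Q = [726134/145657 -181314/145657; -181314/145657 11614309/145657]
step 2: y = z − H·x̄ = [858404/145657]
step 2: S = H·P̄·Hᵀ + R = [48348231/145657]
step 2: K = P̄·Hᵀ·S⁻¹ = [1089640/48348231; 22865990/48348231]
step 2: x' = x̄ + K·y = [-53062618/48348231, 3426781/48348231]
step 2: P' = (I − K·H)·P̄ = [232875722/48348231 -231241262/48348231; -231241262/48348231 265540247/48348231]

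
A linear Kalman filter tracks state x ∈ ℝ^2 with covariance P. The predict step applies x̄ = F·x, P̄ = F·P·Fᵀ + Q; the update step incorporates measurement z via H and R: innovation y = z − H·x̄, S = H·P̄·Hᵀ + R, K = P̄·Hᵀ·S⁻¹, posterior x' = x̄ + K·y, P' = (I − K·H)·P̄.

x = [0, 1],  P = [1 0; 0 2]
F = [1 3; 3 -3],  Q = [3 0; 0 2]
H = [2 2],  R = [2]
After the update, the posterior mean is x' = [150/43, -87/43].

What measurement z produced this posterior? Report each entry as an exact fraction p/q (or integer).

x̄ = F·x = [3, -3]
P̄ = F·P·Fᵀ + Q = [22 -15; -15 29]
S = H·P̄·Hᵀ + R = [86]
K = P̄·Hᵀ·S⁻¹ = [7/43; 14/43]
x' − x̄ = [21/43, 42/43] = K·y
y = (KᵀK)⁻¹·Kᵀ·(x' − x̄) = [3]
z = y + H·x̄ = [3] + [0] = [3]

z = [3]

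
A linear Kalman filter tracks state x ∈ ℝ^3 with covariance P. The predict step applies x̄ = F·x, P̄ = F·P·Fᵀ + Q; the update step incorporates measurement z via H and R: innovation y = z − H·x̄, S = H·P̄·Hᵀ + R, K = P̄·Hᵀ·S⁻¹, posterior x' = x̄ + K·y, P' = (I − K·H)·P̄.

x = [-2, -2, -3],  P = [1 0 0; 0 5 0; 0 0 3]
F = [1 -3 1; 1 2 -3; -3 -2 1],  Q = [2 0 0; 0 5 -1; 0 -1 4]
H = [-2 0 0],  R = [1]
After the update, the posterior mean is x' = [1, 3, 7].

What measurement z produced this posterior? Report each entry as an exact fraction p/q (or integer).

x̄ = F·x = [1, 3, 7]
P̄ = F·P·Fᵀ + Q = [51 -38 30; -38 53 -33; 30 -33 36]
S = H·P̄·Hᵀ + R = [205]
K = P̄·Hᵀ·S⁻¹ = [-102/205; 76/205; -12/41]
x' − x̄ = [0, 0, 0] = K·y
y = (KᵀK)⁻¹·Kᵀ·(x' − x̄) = [0]
z = y + H·x̄ = [0] + [-2] = [-2]

z = [-2]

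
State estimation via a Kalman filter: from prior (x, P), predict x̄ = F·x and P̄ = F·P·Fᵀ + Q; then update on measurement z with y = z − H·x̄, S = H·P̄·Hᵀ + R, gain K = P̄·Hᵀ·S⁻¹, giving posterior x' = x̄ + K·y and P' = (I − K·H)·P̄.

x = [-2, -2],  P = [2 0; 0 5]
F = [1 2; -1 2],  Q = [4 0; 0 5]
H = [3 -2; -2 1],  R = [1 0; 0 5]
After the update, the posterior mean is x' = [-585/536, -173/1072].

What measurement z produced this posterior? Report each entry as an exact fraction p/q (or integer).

x̄ = F·x = [-6, -2]
P̄ = F·P·Fᵀ + Q = [26 18; 18 27]
S = H·P̄·Hᵀ + R = [127 -84; -84 64]
K = P̄·Hᵀ·S⁻¹ = [-21/134 -395/536; -189/268 -1143/1072]
x' − x̄ = [2631/536, 1971/1072] = K·y
y = (KᵀK)⁻¹·Kᵀ·(x' − x̄) = [11, -9]
z = y + H·x̄ = [11, -9] + [-14, 10] = [-3, 1]

z = [-3, 1]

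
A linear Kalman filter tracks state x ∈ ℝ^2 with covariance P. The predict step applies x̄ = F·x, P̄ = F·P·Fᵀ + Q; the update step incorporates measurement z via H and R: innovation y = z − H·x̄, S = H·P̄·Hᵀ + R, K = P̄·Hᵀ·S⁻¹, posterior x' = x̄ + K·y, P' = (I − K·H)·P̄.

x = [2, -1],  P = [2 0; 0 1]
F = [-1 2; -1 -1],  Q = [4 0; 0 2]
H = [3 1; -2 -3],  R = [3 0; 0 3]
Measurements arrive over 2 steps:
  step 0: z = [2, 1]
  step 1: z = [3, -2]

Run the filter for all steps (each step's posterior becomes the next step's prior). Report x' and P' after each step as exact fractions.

step 0: x' = [2204/2999, -2324/2999], P' = [1590/2999 -1350/2999; -1350/2999 1995/2999]
step 1: x' = [3541354/4243033, 517959/4243033], P' = [2088354/4243033 -1670544/4243033; -1670544/4243033 2461305/4243033]

step 0: x̄ = F·x = [-4, -1]
step 0: P̄ = F·P·Fᵀ + Q = [10 0; 0 5]
step 0: y = z − H·x̄ = [15, -10]
step 0: S = H·P̄·Hᵀ + R = [98 -75; -75 88]
step 0: K = P̄·Hᵀ·S⁻¹ = [1140/2999 290/2999; -685/2999 -1095/2999]
step 0: x' = x̄ + K·y = [2204/2999, -2324/2999]
step 0: P' = (I − K·H)·P̄ = [1590/2999 -1350/2999; -1350/2999 1995/2999]
step 1: x̄ = F·x = [-6852/2999, 120/2999]
step 1: P̄ = F·P·Fᵀ + Q = [26966/2999 -1050/2999; -1050/2999 6883/2999]
step 1: y = z − H·x̄ = [29433/2999, -19342/2999]
step 1: S = H·P̄·Hᵀ + R = [252274/2999 -170895/2999; -170895/2999 166208/2999]
step 1: K = P̄·Hᵀ·S⁻¹ = [1531506/4243033 278308/4243033; -850109/4243033 -1347609/4243033]
step 1: x' = x̄ + K·y = [3541354/4243033, 517959/4243033]
step 1: P' = (I − K·H)·P̄ = [2088354/4243033 -1670544/4243033; -1670544/4243033 2461305/4243033]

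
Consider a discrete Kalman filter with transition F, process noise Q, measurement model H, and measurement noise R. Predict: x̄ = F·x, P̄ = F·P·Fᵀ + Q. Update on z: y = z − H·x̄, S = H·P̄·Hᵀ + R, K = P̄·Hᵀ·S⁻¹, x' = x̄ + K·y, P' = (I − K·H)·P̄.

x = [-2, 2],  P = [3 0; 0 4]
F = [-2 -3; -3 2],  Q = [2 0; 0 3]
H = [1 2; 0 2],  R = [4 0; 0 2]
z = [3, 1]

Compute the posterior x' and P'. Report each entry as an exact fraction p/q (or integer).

x' = [3889/2555, 1649/2555]
P' = [13684/2555 -2276/2555; -2276/2555 1224/2555]

x̄ = F·x = [-2, 10]
P̄ = F·P·Fᵀ + Q = [50 -6; -6 46]
y = z − H·x̄ = [-15, -19]
S = H·P̄·Hᵀ + R = [214 172; 172 186]
K = P̄·Hᵀ·S⁻¹ = [2283/2555 -2276/2555; 43/2555 1224/2555]
x' = x̄ + K·y = [3889/2555, 1649/2555]
P' = (I − K·H)·P̄ = [13684/2555 -2276/2555; -2276/2555 1224/2555]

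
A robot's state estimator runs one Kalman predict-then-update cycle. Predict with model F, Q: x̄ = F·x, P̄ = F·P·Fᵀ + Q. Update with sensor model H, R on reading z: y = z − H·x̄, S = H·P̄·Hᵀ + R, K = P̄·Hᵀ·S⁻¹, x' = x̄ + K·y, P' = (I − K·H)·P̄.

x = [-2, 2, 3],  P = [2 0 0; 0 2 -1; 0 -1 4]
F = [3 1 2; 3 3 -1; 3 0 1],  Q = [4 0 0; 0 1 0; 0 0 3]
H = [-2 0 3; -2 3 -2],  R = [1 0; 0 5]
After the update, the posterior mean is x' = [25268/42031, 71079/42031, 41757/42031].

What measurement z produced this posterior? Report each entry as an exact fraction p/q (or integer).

x̄ = F·x = [2, -3, -3]
P̄ = F·P·Fᵀ + Q = [36 11 25; 11 47 11; 25 11 25]
S = H·P̄·Hᵀ + R = [70 -23; -23 608]
K = P̄·Hᵀ·S⁻¹ = [-223/42031 -6161/42031; 8919/42031 7043/42031; 13659/42031 -4115/42031]
x' − x̄ = [-58794/42031, 197172/42031, 167850/42031] = K·y
y = (KᵀK)⁻¹·Kᵀ·(x' − x̄) = [15, 9]
z = y + H·x̄ = [15, 9] + [-13, -7] = [2, 2]

z = [2, 2]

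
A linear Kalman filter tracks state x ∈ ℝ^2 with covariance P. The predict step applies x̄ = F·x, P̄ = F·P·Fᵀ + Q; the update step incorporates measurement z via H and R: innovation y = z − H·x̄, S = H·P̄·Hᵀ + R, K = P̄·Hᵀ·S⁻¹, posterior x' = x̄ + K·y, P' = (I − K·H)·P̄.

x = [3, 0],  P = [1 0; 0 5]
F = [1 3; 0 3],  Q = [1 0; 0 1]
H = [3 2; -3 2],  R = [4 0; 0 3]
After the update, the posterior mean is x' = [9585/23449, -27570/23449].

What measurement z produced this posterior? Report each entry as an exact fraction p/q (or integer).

x̄ = F·x = [3, 0]
P̄ = F·P·Fᵀ + Q = [47 45; 45 46]
S = H·P̄·Hᵀ + R = [1151 -239; -239 70]
K = P̄·Hᵀ·S⁻¹ = [3981/23449 -3492/23449; 5613/23449 4760/23449]
x' − x̄ = [-60762/23449, -27570/23449] = K·y
y = (KᵀK)⁻¹·Kᵀ·(x' − x̄) = [-10, 6]
z = y + H·x̄ = [-10, 6] + [9, -9] = [-1, -3]

z = [-1, -3]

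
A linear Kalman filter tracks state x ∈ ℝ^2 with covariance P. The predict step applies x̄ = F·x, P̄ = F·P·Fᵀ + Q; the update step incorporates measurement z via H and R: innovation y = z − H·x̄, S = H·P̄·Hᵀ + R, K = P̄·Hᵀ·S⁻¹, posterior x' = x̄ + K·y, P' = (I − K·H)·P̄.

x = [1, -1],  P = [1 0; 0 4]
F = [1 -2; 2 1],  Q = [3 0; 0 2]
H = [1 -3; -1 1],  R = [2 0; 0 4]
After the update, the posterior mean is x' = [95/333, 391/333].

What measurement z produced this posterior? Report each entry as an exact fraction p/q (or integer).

x̄ = F·x = [3, 1]
P̄ = F·P·Fᵀ + Q = [20 -6; -6 10]
S = H·P̄·Hᵀ + R = [148 -74; -74 46]
K = P̄·Hᵀ·S⁻¹ = [-44/333 -7/9; -118/333 -2/9]
x' − x̄ = [-904/333, 58/333] = K·y
y = (KᵀK)⁻¹·Kᵀ·(x' − x̄) = [-3, 4]
z = y + H·x̄ = [-3, 4] + [0, -2] = [-3, 2]

z = [-3, 2]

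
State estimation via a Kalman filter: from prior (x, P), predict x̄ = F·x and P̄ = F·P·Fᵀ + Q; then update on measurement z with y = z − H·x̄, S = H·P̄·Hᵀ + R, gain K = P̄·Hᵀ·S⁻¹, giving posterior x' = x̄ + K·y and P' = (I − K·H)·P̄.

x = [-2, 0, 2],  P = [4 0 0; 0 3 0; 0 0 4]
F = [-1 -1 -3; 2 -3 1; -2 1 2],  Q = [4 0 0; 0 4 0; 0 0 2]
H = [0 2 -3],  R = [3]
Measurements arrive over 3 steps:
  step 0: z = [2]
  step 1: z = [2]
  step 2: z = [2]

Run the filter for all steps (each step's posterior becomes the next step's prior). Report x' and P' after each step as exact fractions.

step 0: x' = [-321/124, 517/124, 267/124], P' = [33743/744 -4513/248 -9061/744; -4513/248 4845/248 3179/248; -9061/744 3179/248 6503/744]
step 1: x' = [-12596624/2843925, -679286/947975, -3236164/2843925], P' = [83147181/947975 -644248/947975 -1427227/2843925; -644248/947975 3180834/947975 1930822/947975; -1427227/2843925 1930822/947975 4429903/2843925]
step 2: x' = [461250127462/80316990801, -6984554054/8924110089, -10572319858/8924110089], P' = [4575536565274/80316990801 -4543848356/8924110089 -2316976576/8924110089; -4543848356/8924110089 9993427335/2974703363 6066862128/2974703363; -2316976576/8924110089 6066862128/2974703363 4638878040/2974703363]

step 0: x̄ = F·x = [-4, -2, 8]
step 0: P̄ = F·P·Fᵀ + Q = [47 -11 -19; -11 51 -17; -19 -17 37]
step 0: y = z − H·x̄ = [30]
step 0: S = H·P̄·Hᵀ + R = [744]
step 0: K = P̄·Hᵀ·S⁻¹ = [35/744; 51/248; -145/744]
step 0: x' = x̄ + K·y = [-321/124, 517/124, 267/124]
step 0: P' = (I − K·H)·P̄ = [33743/744 -4513/248 -9061/744; -4513/248 4845/248 3179/248; -9061/744 3179/248 6503/744]
step 1: x̄ = F·x = [-997/124, -963/62, 1693/124]
step 1: P̄ = F·P·Fᵀ + Q = [85559/744 13799/124 -27845/248; 13799/124 28689/62 -56615/124; -27845/248 -56615/124 113933/248]
step 1: y = z − H·x̄ = [9179/124]
step 1: S = H·P̄·Hᵀ + R = [2843925/248]
step 1: K = P̄·Hᵀ·S⁻¹ = [138731/2843925; 189734/947975; -568259/2843925]
step 1: x' = x̄ + K·y = [-12596624/2843925, -679286/947975, -3236164/2843925]
step 1: P' = (I − K·H)·P̄ = [83147181/947975 -644248/947975 -1427227/2843925; -644248/947975 3180834/947975 1930822/947975; -1427227/2843925 1930822/947975 4429903/2843925]
step 2: x̄ = F·x = [24342974/2843925, -22315838/2843925, 16683062/2843925]
step 2: P̄ = F·P·Fᵀ + Q = [110851606/947975 -429147716/2843925 426157184/2843925; -429147716/2843925 360727839/947975 -354937536/947975; 426157184/2843925 -354937536/947975 357678264/947975]
step 2: y = z − H·x̄ = [100368712/2843925]
step 2: S = H·P̄·Hᵀ + R = [8924110089/947975]
step 2: K = P̄·Hᵀ·S⁻¹ = [-2136766984/26772330267; 595422762/2974703363; -594303288/2974703363]
step 2: x' = x̄ + K·y = [461250127462/80316990801, -6984554054/8924110089, -10572319858/8924110089]
step 2: P' = (I − K·H)·P̄ = [4575536565274/80316990801 -4543848356/8924110089 -2316976576/8924110089; -4543848356/8924110089 9993427335/2974703363 6066862128/2974703363; -2316976576/8924110089 6066862128/2974703363 4638878040/2974703363]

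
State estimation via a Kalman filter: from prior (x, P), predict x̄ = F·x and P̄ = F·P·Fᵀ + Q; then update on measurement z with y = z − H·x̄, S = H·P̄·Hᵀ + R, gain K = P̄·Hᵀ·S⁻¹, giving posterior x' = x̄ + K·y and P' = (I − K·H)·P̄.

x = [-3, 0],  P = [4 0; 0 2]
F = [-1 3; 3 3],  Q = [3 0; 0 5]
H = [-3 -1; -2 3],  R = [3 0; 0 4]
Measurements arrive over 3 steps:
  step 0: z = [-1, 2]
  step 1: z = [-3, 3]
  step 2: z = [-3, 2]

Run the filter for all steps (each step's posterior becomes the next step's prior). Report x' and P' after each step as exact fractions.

step 0: x̄ = F·x = [3, -9]
step 0: P̄ = F·P·Fᵀ + Q = [25 6; 6 59]
step 0: y = z − H·x̄ = [-1, 35]
step 0: S = H·P̄·Hᵀ + R = [323 -69; -69 563]
step 0: K = P̄·Hᵀ·S⁻¹ = [-47811/177088 -15925/177088; -15983/88544 23991/88544]
step 0: x' = x̄ + K·y = [5425/44272, 14693/22136]
step 0: P' = (I − K·H)·P̄ = [44909/177088 4353/88544; 4353/88544 17445/44272]
step 1: x̄ = F·x = [82733/44272, 104433/44272]
step 1: P̄ = F·P·Fᵀ + Q = [1151957/177088 545529/177088; 545529/177088 2074349/177088]
step 1: y = z − H·x̄ = [27477/5534, -15017/44272]
step 1: S = H·P̄·Hᵀ + R = [253850/2767 -391251/22136; -391251/22136 17438973/177088]
step 1: K = P̄·Hᵀ·S⁻¹ = [-135279344/514854349 -131946125/1544563047; -91577344/514854349 135076133/514854349]
step 1: x' = x̄ + K·y = [916111237/1544563047, 713976791/514854349]
step 1: P' = (I − K·H)·P̄ = [380029708/1544563047 25808324/514854349; 25808324/514854349 197307060/514854349]
step 2: x̄ = F·x = [5509679882/1544563047, 3058041610/514854349]
step 2: P̄ = F·P·Fᵀ + Q = [9876459637/1544563047 1550583776/514854349; 1550583776/514854349 5954674241/514854349]
step 2: y = z − H·x̄ = [7023158445/514854349, -13413888632/1544563047]
step 2: S = H·P̄·Hᵀ + R = [46432118855/514854349 -8965189881/514854349; -8965189881/514854349 150639279307/1544563047]
step 2: K = P̄·Hᵀ·S⁻¹ = [-3444350344869/13117063195298 -1119801603841/13117063195298; -1166047161385/6558531597649 1720045760226/6558531597649]
step 2: x' = x̄ + K·y = [9530888748239/13117063195298, 8111215289529/6558531597649]
step 2: P' = (I − K·H)·P̄ = [3225305410835/13117063195298 328567401051/6558531597649; 328567401051/6558531597649 2512439281002/6558531597649]

step 0: x' = [5425/44272, 14693/22136], P' = [44909/177088 4353/88544; 4353/88544 17445/44272]
step 1: x' = [916111237/1544563047, 713976791/514854349], P' = [380029708/1544563047 25808324/514854349; 25808324/514854349 197307060/514854349]
step 2: x' = [9530888748239/13117063195298, 8111215289529/6558531597649], P' = [3225305410835/13117063195298 328567401051/6558531597649; 328567401051/6558531597649 2512439281002/6558531597649]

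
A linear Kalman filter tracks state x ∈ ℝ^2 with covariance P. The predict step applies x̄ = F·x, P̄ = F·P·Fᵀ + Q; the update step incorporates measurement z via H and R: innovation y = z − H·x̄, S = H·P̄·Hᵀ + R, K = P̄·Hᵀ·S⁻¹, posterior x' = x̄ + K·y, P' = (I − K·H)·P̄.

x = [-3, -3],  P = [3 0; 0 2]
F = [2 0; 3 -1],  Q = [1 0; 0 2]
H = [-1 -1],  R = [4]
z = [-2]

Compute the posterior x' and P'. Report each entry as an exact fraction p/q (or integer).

x̄ = F·x = [-6, -6]
P̄ = F·P·Fᵀ + Q = [13 18; 18 31]
y = z − H·x̄ = [-14]
S = H·P̄·Hᵀ + R = [84]
K = P̄·Hᵀ·S⁻¹ = [-31/84; -7/12]
x' = x̄ + K·y = [-5/6, 13/6]
P' = (I − K·H)·P̄ = [131/84 -1/12; -1/12 29/12]

x' = [-5/6, 13/6]
P' = [131/84 -1/12; -1/12 29/12]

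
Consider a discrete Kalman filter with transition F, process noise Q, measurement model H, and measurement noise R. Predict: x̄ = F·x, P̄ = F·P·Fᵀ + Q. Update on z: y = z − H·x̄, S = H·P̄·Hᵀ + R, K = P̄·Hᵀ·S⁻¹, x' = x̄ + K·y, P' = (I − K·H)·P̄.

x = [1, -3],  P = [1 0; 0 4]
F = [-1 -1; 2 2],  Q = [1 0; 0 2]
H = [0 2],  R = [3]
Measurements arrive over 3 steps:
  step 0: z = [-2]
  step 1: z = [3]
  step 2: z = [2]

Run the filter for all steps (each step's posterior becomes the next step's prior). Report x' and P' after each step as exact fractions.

step 0: x̄ = F·x = [2, -4]
step 0: P̄ = F·P·Fᵀ + Q = [6 -10; -10 22]
step 0: y = z − H·x̄ = [6]
step 0: S = H·P̄·Hᵀ + R = [91]
step 0: K = P̄·Hᵀ·S⁻¹ = [-20/91; 44/91]
step 0: x' = x̄ + K·y = [62/91, -100/91]
step 0: P' = (I − K·H)·P̄ = [146/91 -30/91; -30/91 66/91]
step 1: x̄ = F·x = [38/91, -76/91]
step 1: P̄ = F·P·Fᵀ + Q = [243/91 -304/91; -304/91 790/91]
step 1: y = z − H·x̄ = [425/91]
step 1: S = H·P̄·Hᵀ + R = [3433/91]
step 1: K = P̄·Hᵀ·S⁻¹ = [-608/3433; 1580/3433]
step 1: x' = x̄ + K·y = [-1406/3433, 4512/3433]
step 1: P' = (I − K·H)·P̄ = [5105/3433 -912/3433; -912/3433 2370/3433]
step 2: x̄ = F·x = [-3106/3433, 6212/3433]
step 2: P̄ = F·P·Fᵀ + Q = [9084/3433 -11302/3433; -11302/3433 29470/3433]
step 2: y = z − H·x̄ = [-5558/3433]
step 2: S = H·P̄·Hᵀ + R = [128179/3433]
step 2: K = P̄·Hᵀ·S⁻¹ = [-22604/128179; 58940/128179]
step 2: x' = x̄ + K·y = [-79374/128179, 136516/128179]
step 2: P' = (I − K·H)·P̄ = [190340/128179 -33906/128179; -33906/128179 88410/128179]

step 0: x' = [62/91, -100/91], P' = [146/91 -30/91; -30/91 66/91]
step 1: x' = [-1406/3433, 4512/3433], P' = [5105/3433 -912/3433; -912/3433 2370/3433]
step 2: x' = [-79374/128179, 136516/128179], P' = [190340/128179 -33906/128179; -33906/128179 88410/128179]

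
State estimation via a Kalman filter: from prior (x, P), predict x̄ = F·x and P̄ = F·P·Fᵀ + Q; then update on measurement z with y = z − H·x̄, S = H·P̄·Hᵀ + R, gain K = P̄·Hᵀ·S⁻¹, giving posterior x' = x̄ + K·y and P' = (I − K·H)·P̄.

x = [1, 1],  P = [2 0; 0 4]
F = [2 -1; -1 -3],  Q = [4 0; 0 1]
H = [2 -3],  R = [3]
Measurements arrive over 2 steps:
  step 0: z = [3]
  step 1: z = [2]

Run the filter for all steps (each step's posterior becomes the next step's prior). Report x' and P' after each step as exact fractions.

step 0: x̄ = F·x = [1, -4]
step 0: P̄ = F·P·Fᵀ + Q = [16 8; 8 39]
step 0: y = z − H·x̄ = [-11]
step 0: S = H·P̄·Hᵀ + R = [322]
step 0: K = P̄·Hᵀ·S⁻¹ = [4/161; -101/322]
step 0: x' = x̄ + K·y = [117/161, -177/322]
step 0: P' = (I − K·H)·P̄ = [2544/161 1692/161; 1692/161 2357/322]
step 1: x̄ = F·x = [645/322, 297/322]
step 1: P̄ = F·P·Fᵀ + Q = [10461/322 -20025/322; -20025/322 46927/322]
step 1: y = z − H·x̄ = [35/46]
step 1: S = H·P̄·Hᵀ + R = [100779/46]
step 1: K = P̄·Hᵀ·S⁻¹ = [551/4799; -8611/33593]
step 1: x' = x̄ + K·y = [70225/33593, 24433/33593]
step 1: P' = (I − K·H)·P̄ = [121152/33593 76911/33593; 76911/33593 8555/4799]

step 0: x' = [117/161, -177/322], P' = [2544/161 1692/161; 1692/161 2357/322]
step 1: x' = [70225/33593, 24433/33593], P' = [121152/33593 76911/33593; 76911/33593 8555/4799]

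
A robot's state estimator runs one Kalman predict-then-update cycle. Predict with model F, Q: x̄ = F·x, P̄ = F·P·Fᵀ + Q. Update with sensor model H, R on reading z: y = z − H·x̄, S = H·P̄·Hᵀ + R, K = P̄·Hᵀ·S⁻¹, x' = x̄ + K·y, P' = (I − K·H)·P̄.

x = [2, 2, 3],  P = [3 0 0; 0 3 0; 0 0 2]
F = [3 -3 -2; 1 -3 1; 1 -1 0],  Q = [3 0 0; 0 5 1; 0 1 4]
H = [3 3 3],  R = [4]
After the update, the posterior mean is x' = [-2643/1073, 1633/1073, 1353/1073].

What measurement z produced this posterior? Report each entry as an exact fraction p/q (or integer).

z = [1]

x̄ = F·x = [-6, -1, 0]
P̄ = F·P·Fᵀ + Q = [65 32 18; 32 37 13; 18 13 10]
S = H·P̄·Hᵀ + R = [2146]
K = P̄·Hᵀ·S⁻¹ = [345/2146; 123/1073; 123/2146]
x' − x̄ = [3795/1073, 2706/1073, 1353/1073] = K·y
y = (KᵀK)⁻¹·Kᵀ·(x' − x̄) = [22]
z = y + H·x̄ = [22] + [-21] = [1]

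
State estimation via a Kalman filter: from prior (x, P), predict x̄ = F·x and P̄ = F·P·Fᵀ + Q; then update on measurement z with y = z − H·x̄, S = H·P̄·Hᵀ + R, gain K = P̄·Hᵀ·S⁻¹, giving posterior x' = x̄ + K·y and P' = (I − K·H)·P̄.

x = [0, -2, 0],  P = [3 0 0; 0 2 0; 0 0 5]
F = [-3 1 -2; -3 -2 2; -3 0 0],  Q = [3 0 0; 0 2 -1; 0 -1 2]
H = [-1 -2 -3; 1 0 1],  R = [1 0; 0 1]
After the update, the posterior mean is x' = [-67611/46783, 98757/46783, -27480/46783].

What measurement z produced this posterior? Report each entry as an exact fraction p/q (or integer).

z = [-1, -2]

x̄ = F·x = [-2, 4, 0]
P̄ = F·P·Fᵀ + Q = [52 3 27; 3 57 26; 27 26 29]
S = H·P̄·Hᵀ + R = [1028 -305; -305 136]
K = P̄·Hᵀ·S⁻¹ = [5191/46783 38817/46783; -17675/46783 -29663/46783; -5496/46783 6938/46783]
x' − x̄ = [25955/46783, -88375/46783, -27480/46783] = K·y
y = (KᵀK)⁻¹·Kᵀ·(x' − x̄) = [5, 0]
z = y + H·x̄ = [5, 0] + [-6, -2] = [-1, -2]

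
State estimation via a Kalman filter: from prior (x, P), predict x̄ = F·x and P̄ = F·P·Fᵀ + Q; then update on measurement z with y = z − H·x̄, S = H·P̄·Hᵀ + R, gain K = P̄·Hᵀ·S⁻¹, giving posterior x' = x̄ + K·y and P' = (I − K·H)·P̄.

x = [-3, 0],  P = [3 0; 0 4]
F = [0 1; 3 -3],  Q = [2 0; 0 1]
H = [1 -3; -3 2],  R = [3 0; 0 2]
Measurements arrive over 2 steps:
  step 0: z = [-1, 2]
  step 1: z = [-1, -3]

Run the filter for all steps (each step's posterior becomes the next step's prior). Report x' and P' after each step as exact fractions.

step 0: x̄ = F·x = [0, -9]
step 0: P̄ = F·P·Fᵀ + Q = [6 -12; -12 64]
step 0: y = z − H·x̄ = [-28, 20]
step 0: S = H·P̄·Hᵀ + R = [657 -534; -534 456]
step 0: K = P̄·Hᵀ·S⁻¹ = [-91/401 -287/802; -454/1203 -33/401]
step 0: x' = x̄ + K·y = [-322/401, -95/1203]
step 0: P' = (I − K·H)·P̄ = [201/401 158/401; 158/401 204/401]
step 1: x̄ = F·x = [-95/1203, -871/401]
step 1: P̄ = F·P·Fᵀ + Q = [1006/401 -138/401; -138/401 1202/401]
step 1: y = z − H·x̄ = [-8947/1203, 444/401]
step 1: S = H·P̄·Hᵀ + R = [13855/401 -11748/401; -11748/401 16320/401]
step 1: K = P̄·Hᵀ·S⁻¹ = [-1613/9154 -12035/36616; -2909/9154 -6161/109848]
step 1: x' = x̄ + K·y = [3971/4577, 1775/13731]
step 1: P' = (I − K·H)·P̄ = [7923/18308 5867/18308; 5867/18308 23321/54924]

step 0: x' = [-322/401, -95/1203], P' = [201/401 158/401; 158/401 204/401]
step 1: x' = [3971/4577, 1775/13731], P' = [7923/18308 5867/18308; 5867/18308 23321/54924]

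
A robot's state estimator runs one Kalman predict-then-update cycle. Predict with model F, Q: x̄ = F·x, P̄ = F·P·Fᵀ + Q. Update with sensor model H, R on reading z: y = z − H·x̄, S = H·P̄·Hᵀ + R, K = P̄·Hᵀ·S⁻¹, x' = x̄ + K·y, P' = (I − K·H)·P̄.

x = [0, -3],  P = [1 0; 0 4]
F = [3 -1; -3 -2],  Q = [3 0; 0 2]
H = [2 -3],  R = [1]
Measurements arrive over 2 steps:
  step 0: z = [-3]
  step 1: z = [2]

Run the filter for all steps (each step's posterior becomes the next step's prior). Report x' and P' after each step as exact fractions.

step 0: x̄ = F·x = [3, 6]
step 0: P̄ = F·P·Fᵀ + Q = [16 -1; -1 27]
step 0: y = z − H·x̄ = [9]
step 0: S = H·P̄·Hᵀ + R = [320]
step 0: K = P̄·Hᵀ·S⁻¹ = [7/64; -83/320]
step 0: x' = x̄ + K·y = [255/64, 1173/320]
step 0: P' = (I − K·H)·P̄ = [779/64 517/64; 517/64 1751/320]
step 1: x̄ = F·x = [663/80, -6171/320]
step 1: P̄ = F·P·Fᵀ + Q = [1391/20 -9827/80; -9827/80 73719/320]
step 1: y = z − H·x̄ = [-23177/320]
step 1: S = H·P̄·Hᵀ + R = [1224511/320]
step 1: K = P̄·Hᵀ·S⁻¹ = [162436/1224511; -299773/1224511]
step 1: x' = x̄ + K·y = [-37600/28477, -44231/28477]
step 1: P' = (I − K·H)·P̄ = [2710196/1224511 1752652/1224511; 1752652/1224511 1268359/1224511]

step 0: x' = [255/64, 1173/320], P' = [779/64 517/64; 517/64 1751/320]
step 1: x' = [-37600/28477, -44231/28477], P' = [2710196/1224511 1752652/1224511; 1752652/1224511 1268359/1224511]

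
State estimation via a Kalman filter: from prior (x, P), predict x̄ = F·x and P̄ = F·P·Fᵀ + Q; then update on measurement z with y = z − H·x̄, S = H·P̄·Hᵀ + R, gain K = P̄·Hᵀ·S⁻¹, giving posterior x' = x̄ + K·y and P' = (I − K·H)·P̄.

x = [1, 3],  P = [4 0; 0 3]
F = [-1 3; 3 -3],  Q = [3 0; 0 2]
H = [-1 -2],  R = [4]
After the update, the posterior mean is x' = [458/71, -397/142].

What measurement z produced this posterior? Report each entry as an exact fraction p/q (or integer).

z = [-1]

x̄ = F·x = [8, -6]
P̄ = F·P·Fᵀ + Q = [34 -39; -39 65]
S = H·P̄·Hᵀ + R = [142]
K = P̄·Hᵀ·S⁻¹ = [22/71; -91/142]
x' − x̄ = [-110/71, 455/142] = K·y
y = (KᵀK)⁻¹·Kᵀ·(x' − x̄) = [-5]
z = y + H·x̄ = [-5] + [4] = [-1]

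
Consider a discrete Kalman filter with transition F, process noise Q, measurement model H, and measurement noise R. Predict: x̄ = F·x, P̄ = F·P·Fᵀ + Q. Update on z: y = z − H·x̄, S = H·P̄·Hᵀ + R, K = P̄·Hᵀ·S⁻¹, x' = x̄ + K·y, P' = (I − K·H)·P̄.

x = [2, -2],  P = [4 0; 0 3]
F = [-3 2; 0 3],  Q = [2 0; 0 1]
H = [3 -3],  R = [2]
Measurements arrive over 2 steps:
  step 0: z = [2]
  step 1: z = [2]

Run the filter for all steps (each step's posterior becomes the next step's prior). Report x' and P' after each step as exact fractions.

step 0: x' = [-614/95, -135/19], P' = [2446/95 486/19; 486/19 487/19]
step 1: x' = [-125331/88504, -371121/177008], P' = [51081/22126 99651/44252; 99651/44252 213937/88504]

step 0: x̄ = F·x = [-10, -6]
step 0: P̄ = F·P·Fᵀ + Q = [50 18; 18 28]
step 0: y = z − H·x̄ = [14]
step 0: S = H·P̄·Hᵀ + R = [380]
step 0: K = P̄·Hᵀ·S⁻¹ = [24/95; -3/38]
step 0: x' = x̄ + K·y = [-614/95, -135/19]
step 0: P' = (I − K·H)·P̄ = [2446/95 486/19; 486/19 487/19]
step 1: x̄ = F·x = [492/95, -405/19]
step 1: P̄ = F·P·Fᵀ + Q = [2784/95 -1452/19; -1452/19 4402/19]
step 1: y = z − H·x̄ = [-7361/95]
step 1: S = H·P̄·Hᵀ + R = [354016/95]
step 1: K = P̄·Hᵀ·S⁻¹ = [7533/88504; -43905/177008]
step 1: x' = x̄ + K·y = [-125331/88504, -371121/177008]
step 1: P' = (I − K·H)·P̄ = [51081/22126 99651/44252; 99651/44252 213937/88504]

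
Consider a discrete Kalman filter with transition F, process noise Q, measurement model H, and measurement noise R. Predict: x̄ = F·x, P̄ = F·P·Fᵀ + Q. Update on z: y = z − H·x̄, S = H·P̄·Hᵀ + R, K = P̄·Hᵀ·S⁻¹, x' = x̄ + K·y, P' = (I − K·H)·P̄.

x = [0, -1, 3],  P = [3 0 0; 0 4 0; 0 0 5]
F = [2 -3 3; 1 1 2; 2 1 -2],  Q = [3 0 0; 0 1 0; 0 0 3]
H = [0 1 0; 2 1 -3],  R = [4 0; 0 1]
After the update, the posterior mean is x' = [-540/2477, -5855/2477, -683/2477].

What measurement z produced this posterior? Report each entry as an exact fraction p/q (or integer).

x̄ = F·x = [12, 5, -7]
P̄ = F·P·Fᵀ + Q = [96 24 -30; 24 28 -10; -30 -10 39]
S = H·P̄·Hᵀ + R = [32 106; 106 1280]
K = P̄·Hᵀ·S⁻¹ = [-143/2477 604/2477; 6151/7431 106/7431; 3511/14862 -1231/7431]
x' − x̄ = [-30264/2477, -18240/2477, 16656/2477] = K·y
y = (KᵀK)⁻¹·Kᵀ·(x' − x̄) = [-8, -52]
z = y + H·x̄ = [-8, -52] + [5, 50] = [-3, -2]

z = [-3, -2]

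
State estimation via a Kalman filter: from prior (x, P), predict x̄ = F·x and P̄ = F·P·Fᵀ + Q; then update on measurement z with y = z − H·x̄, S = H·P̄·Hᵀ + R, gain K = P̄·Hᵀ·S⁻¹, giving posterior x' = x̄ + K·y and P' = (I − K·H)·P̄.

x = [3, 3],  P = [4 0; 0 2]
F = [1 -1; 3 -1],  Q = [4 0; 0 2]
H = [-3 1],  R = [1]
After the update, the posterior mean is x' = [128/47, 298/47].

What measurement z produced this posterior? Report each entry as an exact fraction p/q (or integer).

z = [-2]

x̄ = F·x = [0, 6]
P̄ = F·P·Fᵀ + Q = [10 14; 14 40]
S = H·P̄·Hᵀ + R = [47]
K = P̄·Hᵀ·S⁻¹ = [-16/47; -2/47]
x' − x̄ = [128/47, 16/47] = K·y
y = (KᵀK)⁻¹·Kᵀ·(x' − x̄) = [-8]
z = y + H·x̄ = [-8] + [6] = [-2]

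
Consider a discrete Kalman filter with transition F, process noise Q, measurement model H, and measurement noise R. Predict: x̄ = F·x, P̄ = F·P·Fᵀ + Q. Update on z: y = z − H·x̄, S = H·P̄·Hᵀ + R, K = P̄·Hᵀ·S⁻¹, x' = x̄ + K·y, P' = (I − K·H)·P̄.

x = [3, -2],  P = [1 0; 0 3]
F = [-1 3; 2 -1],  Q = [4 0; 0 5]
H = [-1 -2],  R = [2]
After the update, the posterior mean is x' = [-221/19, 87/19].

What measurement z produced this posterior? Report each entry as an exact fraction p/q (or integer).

x̄ = F·x = [-9, 8]
P̄ = F·P·Fᵀ + Q = [32 -11; -11 12]
S = H·P̄·Hᵀ + R = [38]
K = P̄·Hᵀ·S⁻¹ = [-5/19; -13/38]
x' − x̄ = [-50/19, -65/19] = K·y
y = (KᵀK)⁻¹·Kᵀ·(x' − x̄) = [10]
z = y + H·x̄ = [10] + [-7] = [3]

z = [3]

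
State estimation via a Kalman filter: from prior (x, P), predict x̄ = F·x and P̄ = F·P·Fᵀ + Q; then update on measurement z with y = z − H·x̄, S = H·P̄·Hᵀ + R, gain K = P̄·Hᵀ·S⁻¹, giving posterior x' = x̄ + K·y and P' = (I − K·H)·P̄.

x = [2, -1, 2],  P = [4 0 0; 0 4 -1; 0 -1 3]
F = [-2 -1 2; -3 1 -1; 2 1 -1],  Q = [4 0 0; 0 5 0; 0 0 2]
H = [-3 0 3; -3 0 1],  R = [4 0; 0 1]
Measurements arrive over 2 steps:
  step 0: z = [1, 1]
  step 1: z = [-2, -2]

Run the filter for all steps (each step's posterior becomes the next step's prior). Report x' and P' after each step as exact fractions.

step 0: x̄ = F·x = [1, -9, 1]
step 0: P̄ = F·P·Fᵀ + Q = [40 11 -29; 11 50 -15; -29 -15 27]
step 0: y = z − H·x̄ = [1, 3]
step 0: S = H·P̄·Hᵀ + R = [1129 789; 789 562]
step 0: K = P̄·Hᵀ·S⁻¹ = [1227/11977 -4898/11977; -852/1711 1050/1711; 4470/11977 -3846/11977]
step 0: x' = x̄ + K·y = [-1490/11977, -13101/1711, 4909/11977]
step 0: P' = (I − K·H)·P̄ = [3267/11977 -1093/1711 4903/11977; -1093/1711 69494/1711 -2229/1711; 4903/11977 -2229/1711 10863/11977]
step 1: x̄ = F·x = [104505/11977, -92146/11977, -14228/1711]
step 1: P̄ = F·P·Fᵀ + Q = [583470/11977 -562654/11977 -72577/1711; -562654/11977 693139/11977 74497/1711; -72577/1711 74497/1711 73619/1711]
step 1: y = z − H·x̄ = [588349/11977, 389157/11977]
step 1: S = H·P̄·Hᵀ + R = [19081837/11977 12893697/11977; 12893697/11977 8826774/11977]
step 1: K = P̄·Hᵀ·S⁻¹ = [6018405/60773159 -73023022/182319477; 6131979/60773159 18764782/182319477; 22353114/60773159 -55831426/182319477]
step 1: x' = x̄ + K·y = [35029486/60773159, 36894795/60773159, -12000336/60773159]
step 1: P' = (I − K·H)·P̄ = [48548321/182319477 2881567/182319477 72621941/182319477; 2881567/182319477 2094191714/182319477 27409483/182319477; 72621941/182319477 27409483/182319477 162034397/182319477]

step 0: x' = [-1490/11977, -13101/1711, 4909/11977], P' = [3267/11977 -1093/1711 4903/11977; -1093/1711 69494/1711 -2229/1711; 4903/11977 -2229/1711 10863/11977]
step 1: x' = [35029486/60773159, 36894795/60773159, -12000336/60773159], P' = [48548321/182319477 2881567/182319477 72621941/182319477; 2881567/182319477 2094191714/182319477 27409483/182319477; 72621941/182319477 27409483/182319477 162034397/182319477]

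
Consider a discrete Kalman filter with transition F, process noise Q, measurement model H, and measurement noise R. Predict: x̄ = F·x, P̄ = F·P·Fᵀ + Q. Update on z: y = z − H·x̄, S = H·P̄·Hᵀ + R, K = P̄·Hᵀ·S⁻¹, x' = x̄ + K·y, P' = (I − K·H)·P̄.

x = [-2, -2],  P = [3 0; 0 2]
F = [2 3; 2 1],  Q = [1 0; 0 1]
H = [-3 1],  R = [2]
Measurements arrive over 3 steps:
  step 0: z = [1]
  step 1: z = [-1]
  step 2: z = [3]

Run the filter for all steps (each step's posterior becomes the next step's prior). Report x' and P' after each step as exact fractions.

step 0: x̄ = F·x = [-10, -6]
step 0: P̄ = F·P·Fᵀ + Q = [31 18; 18 15]
step 0: y = z − H·x̄ = [-23]
step 0: S = H·P̄·Hᵀ + R = [188]
step 0: K = P̄·Hᵀ·S⁻¹ = [-75/188; -39/188]
step 0: x' = x̄ + K·y = [-155/188, -231/188]
step 0: P' = (I − K·H)·P̄ = [203/188 459/188; 459/188 1299/188]
step 1: x̄ = F·x = [-1003/188, -541/188]
step 1: P̄ = F·P·Fᵀ + Q = [18199/188 8381/188; 8381/188 4135/188]
step 1: y = z − H·x̄ = [-664/47]
step 1: S = H·P̄·Hᵀ + R = [29504/47]
step 1: K = P̄·Hᵀ·S⁻¹ = [-5777/14752; -1313/7376]
step 1: x' = x̄ + K·y = [91/461, -669/1844]
step 1: P' = (I − K·H)·P̄ = [3941/7376 3023/3688; 3023/3688 1939/922]
step 2: x̄ = F·x = [-1279/1844, 59/1844]
step 2: P̄ = F·P·Fᵀ + Q = [58825/1844 27667/1844; 27667/1844 15709/1844]
step 2: y = z − H·x̄ = [409/461]
step 2: S = H·P̄·Hᵀ + R = [95705/461]
step 2: K = P̄·Hᵀ·S⁻¹ = [-37202/95705; -16823/95705]
step 2: x' = x̄ + K·y = [-397547/382820, -47453/382820]
step 2: P' = (I − K·H)·P̄ = [203669/382820 313391/382820; 313391/382820 805589/382820]

step 0: x' = [-155/188, -231/188], P' = [203/188 459/188; 459/188 1299/188]
step 1: x' = [91/461, -669/1844], P' = [3941/7376 3023/3688; 3023/3688 1939/922]
step 2: x' = [-397547/382820, -47453/382820], P' = [203669/382820 313391/382820; 313391/382820 805589/382820]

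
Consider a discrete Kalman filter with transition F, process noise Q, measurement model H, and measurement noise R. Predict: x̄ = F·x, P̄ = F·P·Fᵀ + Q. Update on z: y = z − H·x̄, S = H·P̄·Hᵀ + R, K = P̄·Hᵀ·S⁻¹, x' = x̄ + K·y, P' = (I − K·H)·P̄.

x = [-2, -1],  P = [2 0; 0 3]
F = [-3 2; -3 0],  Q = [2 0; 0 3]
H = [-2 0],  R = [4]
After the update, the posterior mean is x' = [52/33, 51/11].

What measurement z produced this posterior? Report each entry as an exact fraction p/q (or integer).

x̄ = F·x = [4, 6]
P̄ = F·P·Fᵀ + Q = [32 18; 18 21]
S = H·P̄·Hᵀ + R = [132]
K = P̄·Hᵀ·S⁻¹ = [-16/33; -3/11]
x' − x̄ = [-80/33, -15/11] = K·y
y = (KᵀK)⁻¹·Kᵀ·(x' − x̄) = [5]
z = y + H·x̄ = [5] + [-8] = [-3]

z = [-3]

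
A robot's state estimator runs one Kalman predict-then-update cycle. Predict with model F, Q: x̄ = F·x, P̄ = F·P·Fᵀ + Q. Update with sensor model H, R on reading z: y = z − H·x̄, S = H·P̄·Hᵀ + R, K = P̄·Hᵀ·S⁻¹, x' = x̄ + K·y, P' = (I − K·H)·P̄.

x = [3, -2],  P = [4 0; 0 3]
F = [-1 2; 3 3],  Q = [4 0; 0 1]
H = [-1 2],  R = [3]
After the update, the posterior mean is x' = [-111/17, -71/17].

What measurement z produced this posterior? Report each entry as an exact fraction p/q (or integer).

x̄ = F·x = [-7, 3]
P̄ = F·P·Fᵀ + Q = [20 6; 6 64]
S = H·P̄·Hᵀ + R = [255]
K = P̄·Hᵀ·S⁻¹ = [-8/255; 122/255]
x' − x̄ = [8/17, -122/17] = K·y
y = (KᵀK)⁻¹·Kᵀ·(x' − x̄) = [-15]
z = y + H·x̄ = [-15] + [13] = [-2]

z = [-2]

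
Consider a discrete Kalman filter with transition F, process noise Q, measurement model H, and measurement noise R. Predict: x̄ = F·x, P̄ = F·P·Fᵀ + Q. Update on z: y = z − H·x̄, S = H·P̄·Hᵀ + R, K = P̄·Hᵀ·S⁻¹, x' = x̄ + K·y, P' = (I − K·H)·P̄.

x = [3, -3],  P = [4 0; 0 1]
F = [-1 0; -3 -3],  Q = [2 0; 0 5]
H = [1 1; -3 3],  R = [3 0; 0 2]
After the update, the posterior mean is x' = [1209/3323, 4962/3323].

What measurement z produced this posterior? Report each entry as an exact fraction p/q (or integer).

x̄ = F·x = [-3, 0]
P̄ = F·P·Fᵀ + Q = [6 12; 12 50]
S = H·P̄·Hᵀ + R = [83 132; 132 290]
K = P̄·Hᵀ·S⁻¹ = [1422/3323 -441/3323; 1466/3323 639/3323]
x' − x̄ = [11178/3323, 4962/3323] = K·y
y = (KᵀK)⁻¹·Kᵀ·(x' − x̄) = [6, -6]
z = y + H·x̄ = [6, -6] + [-3, 9] = [3, 3]

z = [3, 3]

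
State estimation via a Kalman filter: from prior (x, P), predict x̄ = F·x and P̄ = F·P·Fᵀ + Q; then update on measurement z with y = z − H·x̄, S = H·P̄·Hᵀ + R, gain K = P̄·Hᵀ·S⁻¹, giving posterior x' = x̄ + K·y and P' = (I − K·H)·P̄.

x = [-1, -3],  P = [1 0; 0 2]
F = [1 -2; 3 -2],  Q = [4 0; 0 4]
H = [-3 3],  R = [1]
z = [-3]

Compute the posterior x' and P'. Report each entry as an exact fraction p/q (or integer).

x̄ = F·x = [5, 3]
P̄ = F·P·Fᵀ + Q = [13 11; 11 21]
y = z − H·x̄ = [3]
S = H·P̄·Hᵀ + R = [109]
K = P̄·Hᵀ·S⁻¹ = [-6/109; 30/109]
x' = x̄ + K·y = [527/109, 417/109]
P' = (I − K·H)·P̄ = [1381/109 1379/109; 1379/109 1389/109]

x' = [527/109, 417/109]
P' = [1381/109 1379/109; 1379/109 1389/109]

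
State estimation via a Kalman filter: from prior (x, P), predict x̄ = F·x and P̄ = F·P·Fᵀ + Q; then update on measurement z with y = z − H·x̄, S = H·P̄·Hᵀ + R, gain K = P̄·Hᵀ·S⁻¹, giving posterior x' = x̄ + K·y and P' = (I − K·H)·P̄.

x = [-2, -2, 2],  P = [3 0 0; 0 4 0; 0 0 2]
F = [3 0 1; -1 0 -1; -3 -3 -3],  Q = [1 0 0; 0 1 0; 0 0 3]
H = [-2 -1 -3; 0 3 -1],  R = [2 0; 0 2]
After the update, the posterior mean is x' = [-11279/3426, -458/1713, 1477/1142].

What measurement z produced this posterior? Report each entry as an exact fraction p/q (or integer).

z = [3, -2]

x̄ = F·x = [-4, 0, 6]
P̄ = F·P·Fᵀ + Q = [30 -11 -33; -11 6 15; -33 15 84]
S = H·P̄·Hᵀ + R = [534 114; 114 50]
K = P̄·Hᵀ·S⁻¹ = [625/3426 -475/1142; -224/1713 409/1142; -467/1142 87/571]
x' − x̄ = [2425/3426, -458/1713, -5375/1142] = K·y
y = (KᵀK)⁻¹·Kᵀ·(x' − x̄) = [13, 4]
z = y + H·x̄ = [13, 4] + [-10, -6] = [3, -2]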